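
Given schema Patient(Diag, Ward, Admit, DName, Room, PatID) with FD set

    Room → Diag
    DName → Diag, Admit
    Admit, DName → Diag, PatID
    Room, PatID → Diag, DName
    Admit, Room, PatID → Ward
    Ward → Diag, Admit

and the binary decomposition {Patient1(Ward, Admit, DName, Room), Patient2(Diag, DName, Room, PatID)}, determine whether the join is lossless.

Common attributes: Patient1 ∩ Patient2 = {DName, Room}.
Closure of {DName, Room}: Room → Diag applies, adding Diag; DName → Diag, Admit applies, adding Admit; Admit, DName → Diag, PatID applies, adding PatID; Admit, Room, PatID → Ward applies, adding Ward. So (DName, Room)⁺ = {Diag, Ward, Admit, DName, Room, PatID}.
This closure contains every attribute of Patient1, so Patient1 ∩ Patient2 → Patient1. The join is lossless.

Yes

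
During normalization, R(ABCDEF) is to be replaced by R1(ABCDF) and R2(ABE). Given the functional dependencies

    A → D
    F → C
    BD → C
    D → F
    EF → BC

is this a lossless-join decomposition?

Common attributes: R1 ∩ R2 = {AB}.
Closure of {AB}: A → D applies, adding D; BD → C applies, adding C; D → F applies, adding F. So (AB)⁺ = {ABCDF}.
This closure contains every attribute of R1, so R1 ∩ R2 → R1. The join is lossless.

Yes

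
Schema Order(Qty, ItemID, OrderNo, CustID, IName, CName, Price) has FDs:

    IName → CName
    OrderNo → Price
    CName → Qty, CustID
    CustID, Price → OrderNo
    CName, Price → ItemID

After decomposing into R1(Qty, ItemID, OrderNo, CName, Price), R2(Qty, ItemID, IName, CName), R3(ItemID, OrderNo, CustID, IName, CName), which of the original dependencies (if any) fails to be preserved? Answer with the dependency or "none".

CustID, Price → OrderNo

Check CustID, Price → OrderNo: no single fragment contains all of {OrderNo, CustID, Price}, and the restricted closure of {CustID, Price} across the fragments never reaches {OrderNo}.
IName → CName is preserved.
OrderNo → Price is preserved.
CName → Qty, CustID is preserved.
CName, Price → ItemID is preserved.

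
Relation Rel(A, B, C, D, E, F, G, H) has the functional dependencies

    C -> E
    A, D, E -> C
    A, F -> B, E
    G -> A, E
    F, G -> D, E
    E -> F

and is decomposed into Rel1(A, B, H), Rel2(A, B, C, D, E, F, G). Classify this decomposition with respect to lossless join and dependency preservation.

Lossless test: (A, B)⁺ = {A, B}, which is a superkey of neither fragment — lossy.
Dependency preservation: every FD's attributes lie within a single fragment, so each can be enforced locally — preserved.

lossy but dependency-preserving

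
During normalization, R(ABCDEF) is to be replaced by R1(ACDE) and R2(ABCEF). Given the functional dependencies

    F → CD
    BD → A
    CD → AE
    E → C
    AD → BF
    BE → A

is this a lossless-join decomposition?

Common attributes: R1 ∩ R2 = {ACE}.
No dependency enlarges {ACE}, so (ACE)⁺ = {ACE}.
The closure contains neither all of R1 = {ACDE} nor all of R2 = {ABCEF}, so the common attributes are not a superkey of either fragment. The join is lossy.

No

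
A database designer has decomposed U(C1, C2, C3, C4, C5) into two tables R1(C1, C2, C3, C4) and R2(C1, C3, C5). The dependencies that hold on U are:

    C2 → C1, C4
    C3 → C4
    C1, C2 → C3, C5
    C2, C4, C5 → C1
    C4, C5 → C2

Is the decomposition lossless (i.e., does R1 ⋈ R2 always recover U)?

Common attributes: R1 ∩ R2 = {C1, C3}.
Closure of {C1, C3}: C3 → C4 applies, adding C4. So (C1, C3)⁺ = {C1, C3, C4}.
The closure contains neither all of R1 = {C1, C2, C3, C4} nor all of R2 = {C1, C3, C5}, so the common attributes are not a superkey of either fragment. The join is lossy.

No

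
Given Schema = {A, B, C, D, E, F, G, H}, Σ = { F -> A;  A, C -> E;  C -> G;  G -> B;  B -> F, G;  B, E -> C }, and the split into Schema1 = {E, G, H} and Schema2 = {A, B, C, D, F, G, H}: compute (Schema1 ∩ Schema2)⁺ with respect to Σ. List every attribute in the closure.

Schema1 ∩ Schema2 = {G, H}.
G → B applies, adding B
B → F, G applies, adding F
F → A applies, adding A
Closure: {A, B, F, G, H}.

A, B, F, G, H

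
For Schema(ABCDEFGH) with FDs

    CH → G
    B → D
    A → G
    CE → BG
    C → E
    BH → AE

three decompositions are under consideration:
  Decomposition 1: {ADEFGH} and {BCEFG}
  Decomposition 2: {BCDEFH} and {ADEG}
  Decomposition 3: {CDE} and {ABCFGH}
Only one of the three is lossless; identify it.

Decomposition 3

Decomposition 1: common = {EFG}, closure = {EFG} → lossy.
Decomposition 2: common = {DE}, closure = {DE} → lossy.
Decomposition 3: common = {C}, closure = {BCDEG} → lossless.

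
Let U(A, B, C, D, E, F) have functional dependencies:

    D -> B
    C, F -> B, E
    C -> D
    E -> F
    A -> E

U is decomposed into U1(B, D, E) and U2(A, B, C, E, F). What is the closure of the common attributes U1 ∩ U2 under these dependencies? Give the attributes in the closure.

B, E, F

U1 ∩ U2 = {B, E}.
E → F applies, adding F
Closure: {B, E, F}.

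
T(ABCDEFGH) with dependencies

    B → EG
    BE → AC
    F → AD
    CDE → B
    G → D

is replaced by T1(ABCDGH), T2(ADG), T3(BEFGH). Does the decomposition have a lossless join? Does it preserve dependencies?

lossless but not dependency-preserving

Lossless test (chase): Rows 1 and 3 agree on B; apply B→EG and equate their EG entries. Rows 1 and 3 agree on BE; apply BE→AC and equate their AC entries. Rows 1 and 3 agree on G; apply G→D and equate their D entries. Row 3 is now all distinguished symbols — the join is lossless.
Dependency preservation: the restricted closure of {F} across the fragments never reaches {AD}, so F → AD cannot be enforced without a join — not preserved.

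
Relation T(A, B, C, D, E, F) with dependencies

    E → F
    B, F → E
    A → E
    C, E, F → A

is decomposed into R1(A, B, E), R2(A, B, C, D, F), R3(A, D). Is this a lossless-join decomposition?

Chase test. Columns are A, B, C, D, E, F; row i has aⱼ where attribute j ∈ Ri, else bᵢⱼ.
Initial tableau (one row per fragment):
  row 1: a1 a2 b13 b14 a5 b16
  row 2: a1 a2 a3 a4 b25 a6
  row 3: a1 b32 b33 a4 b35 b36
Rows 1 and 2 agree on A; apply A→E and equate their E entries.
Rows 1 and 3 agree on A; apply A→E and equate their E entries.
Rows 1 and 2 agree on E; apply E→F and equate their F entries.
Rows 1 and 3 agree on E; apply E→F and equate their F entries.
Row 2 is now all distinguished symbols — the join is lossless.

Yes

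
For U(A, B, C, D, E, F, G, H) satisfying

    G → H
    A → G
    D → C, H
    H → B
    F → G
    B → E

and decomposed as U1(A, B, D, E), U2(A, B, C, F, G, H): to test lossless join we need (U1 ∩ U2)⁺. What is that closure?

U1 ∩ U2 = {A, B}.
A → G applies, adding G
B → E applies, adding E
G → H applies, adding H
Closure: {A, B, E, G, H}.

A, B, E, G, H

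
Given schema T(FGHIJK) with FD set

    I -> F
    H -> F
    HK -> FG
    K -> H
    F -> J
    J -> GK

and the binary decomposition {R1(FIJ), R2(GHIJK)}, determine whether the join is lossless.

Yes

Common attributes: R1 ∩ R2 = {IJ}.
Closure of {IJ}: I → F applies, adding F; J → GK applies, adding GK; K → H applies, adding H. So (IJ)⁺ = {FGHIJK}.
This closure contains every attribute of R1, so R1 ∩ R2 → R1. The join is lossless.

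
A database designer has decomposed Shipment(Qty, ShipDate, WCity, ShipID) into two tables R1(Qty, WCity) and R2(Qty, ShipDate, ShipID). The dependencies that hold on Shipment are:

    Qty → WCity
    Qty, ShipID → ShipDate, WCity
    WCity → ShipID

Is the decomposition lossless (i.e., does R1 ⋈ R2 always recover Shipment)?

Common attributes: R1 ∩ R2 = {Qty}.
Closure of {Qty}: Qty → WCity applies, adding WCity; WCity → ShipID applies, adding ShipID; Qty, ShipID → ShipDate, WCity applies, adding ShipDate. So (Qty)⁺ = {Qty, ShipDate, WCity, ShipID}.
This closure contains every attribute of R1, so R1 ∩ R2 → R1. The join is lossless.

Yes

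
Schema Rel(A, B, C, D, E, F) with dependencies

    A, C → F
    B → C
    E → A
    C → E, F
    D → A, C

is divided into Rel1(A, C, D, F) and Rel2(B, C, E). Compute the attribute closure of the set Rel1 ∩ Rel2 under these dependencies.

A, C, E, F

Rel1 ∩ Rel2 = {C}.
C → E, F applies, adding E, F
E → A applies, adding A
Closure: {A, C, E, F}.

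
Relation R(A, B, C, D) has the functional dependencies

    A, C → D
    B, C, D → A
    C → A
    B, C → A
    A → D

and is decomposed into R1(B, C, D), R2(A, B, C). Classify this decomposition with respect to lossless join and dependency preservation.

lossless but not dependency-preserving

Lossless test: (B, C)⁺ = {A, B, C, D}, which contains all of one fragment — lossless.
Dependency preservation: the restricted closure of {A} across the fragments never reaches {D}, so A → D cannot be enforced without a join — not preserved.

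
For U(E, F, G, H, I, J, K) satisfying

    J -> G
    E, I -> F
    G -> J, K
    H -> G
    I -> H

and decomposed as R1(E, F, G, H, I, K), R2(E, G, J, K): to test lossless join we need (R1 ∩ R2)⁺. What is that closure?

E, G, J, K

R1 ∩ R2 = {E, G, K}.
G → J, K applies, adding J
Closure: {E, G, J, K}.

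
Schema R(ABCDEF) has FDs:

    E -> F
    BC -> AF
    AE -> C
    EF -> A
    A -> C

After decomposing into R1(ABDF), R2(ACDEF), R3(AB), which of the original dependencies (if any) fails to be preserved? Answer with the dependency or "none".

BC -> AF

Check BC → AF: no single fragment contains all of {ABCF}, and the restricted closure of {BC} across the fragments never reaches {AF}.
E → F is preserved.
AE → C is preserved.
EF → A is preserved.
A → C is preserved.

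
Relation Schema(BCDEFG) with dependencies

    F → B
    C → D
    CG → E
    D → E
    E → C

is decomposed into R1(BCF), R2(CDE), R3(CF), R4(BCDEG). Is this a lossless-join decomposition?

Chase test. Columns are BCDEFG; row i has aⱼ where attribute j ∈ Ri, else bᵢⱼ.
Initial tableau (one row per fragment):
  row 1: a1 a2 b13 b14 a5 b16
  row 2: b21 a2 a3 a4 b25 b26
  row 3: b31 a2 b33 b34 a5 b36
  row 4: a1 a2 a3 a4 b45 a6
Rows 1 and 3 agree on F; apply F→B and equate their B entries.
Rows 1 and 2 agree on C; apply C→D and equate their D entries.
Rows 1 and 3 agree on C; apply C→D and equate their D entries.
Rows 1 and 2 agree on D; apply D→E and equate their E entries.
Rows 1 and 3 agree on D; apply D→E and equate their E entries.
No row becomes fully distinguished — the join is lossy.

No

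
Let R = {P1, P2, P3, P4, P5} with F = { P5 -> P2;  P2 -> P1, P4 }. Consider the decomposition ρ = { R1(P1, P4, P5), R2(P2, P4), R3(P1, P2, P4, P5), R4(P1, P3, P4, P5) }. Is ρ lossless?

Yes

Chase test. Columns are P1, P2, P3, P4, P5; row i has aⱼ where attribute j ∈ Ri, else bᵢⱼ.
Initial tableau (one row per fragment):
  row 1: a1 b12 b13 a4 a5
  row 2: b21 a2 b23 a4 b25
  row 3: a1 a2 b33 a4 a5
  row 4: a1 b42 a3 a4 a5
Rows 1 and 3 agree on P5; apply P5→P2 and equate their P2 entries.
Rows 1 and 4 agree on P5; apply P5→P2 and equate their P2 entries.
Rows 1 and 2 agree on P2; apply P2→P1, P4 and equate their P1, P4 entries.
Row 4 is now all distinguished symbols — the join is lossless.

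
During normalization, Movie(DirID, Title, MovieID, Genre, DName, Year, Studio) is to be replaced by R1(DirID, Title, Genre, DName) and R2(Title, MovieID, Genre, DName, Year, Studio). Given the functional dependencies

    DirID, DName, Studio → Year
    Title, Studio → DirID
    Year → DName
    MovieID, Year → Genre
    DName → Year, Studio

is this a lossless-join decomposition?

Common attributes: R1 ∩ R2 = {Title, Genre, DName}.
Closure of {Title, Genre, DName}: DName → Year, Studio applies, adding Year, Studio; Title, Studio → DirID applies, adding DirID. So (Title, Genre, DName)⁺ = {DirID, Title, Genre, DName, Year, Studio}.
This closure contains every attribute of R1, so R1 ∩ R2 → R1. The join is lossless.

Yes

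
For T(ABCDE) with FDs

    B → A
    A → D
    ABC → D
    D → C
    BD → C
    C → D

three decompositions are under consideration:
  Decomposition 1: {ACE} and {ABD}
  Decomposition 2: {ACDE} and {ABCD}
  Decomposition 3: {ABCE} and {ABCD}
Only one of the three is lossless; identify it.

Decomposition 1: common = {A}, closure = {ACD} → lossy.
Decomposition 2: common = {ACD}, closure = {ACD} → lossy.
Decomposition 3: common = {ABC}, closure = {ABCD} → lossless.

Decomposition 3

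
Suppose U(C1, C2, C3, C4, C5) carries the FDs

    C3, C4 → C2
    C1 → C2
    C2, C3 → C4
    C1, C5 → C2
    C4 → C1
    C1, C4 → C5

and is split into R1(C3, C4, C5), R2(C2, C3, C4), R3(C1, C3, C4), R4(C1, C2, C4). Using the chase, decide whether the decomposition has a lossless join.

Chase test. Columns are C1, C2, C3, C4, C5; row i has aⱼ where attribute j ∈ Ri, else bᵢⱼ.
Initial tableau (one row per fragment):
  row 1: b11 b12 a3 a4 a5
  row 2: b21 a2 a3 a4 b25
  row 3: a1 b32 a3 a4 b35
  row 4: a1 a2 b43 a4 b45
Rows 1 and 2 agree on C3, C4; apply C3, C4→C2 and equate their C2 entries.
Rows 1 and 3 agree on C3, C4; apply C3, C4→C2 and equate their C2 entries.
Rows 1 and 2 agree on C4; apply C4→C1 and equate their C1 entries.
Rows 1 and 3 agree on C4; apply C4→C1 and equate their C1 entries.
Rows 1 and 2 agree on C1, C4; apply C1, C4→C5 and equate their C5 entries.
Rows 1 and 3 agree on C1, C4; apply C1, C4→C5 and equate their C5 entries.
Rows 1 and 4 agree on C1, C4; apply C1, C4→C5 and equate their C5 entries.
Row 1 is now all distinguished symbols — the join is lossless.

Yes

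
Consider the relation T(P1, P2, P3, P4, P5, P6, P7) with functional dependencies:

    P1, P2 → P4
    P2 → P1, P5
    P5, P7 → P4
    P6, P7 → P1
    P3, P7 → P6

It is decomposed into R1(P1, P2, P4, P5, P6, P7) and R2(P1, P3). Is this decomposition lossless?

Common attributes: R1 ∩ R2 = {P1}.
No dependency enlarges {P1}, so (P1)⁺ = {P1}.
The closure contains neither all of R1 = {P1, P2, P4, P5, P6, P7} nor all of R2 = {P1, P3}, so the common attributes are not a superkey of either fragment. The join is lossy.

No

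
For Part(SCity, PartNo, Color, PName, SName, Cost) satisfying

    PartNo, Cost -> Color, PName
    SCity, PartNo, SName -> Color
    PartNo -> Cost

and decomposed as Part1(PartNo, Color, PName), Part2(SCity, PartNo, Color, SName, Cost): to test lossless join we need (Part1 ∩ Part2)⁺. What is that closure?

Part1 ∩ Part2 = {PartNo, Color}.
PartNo → Cost applies, adding Cost
PartNo, Cost → Color, PName applies, adding PName
Closure: {PartNo, Color, PName, Cost}.

PartNo, Color, PName, Cost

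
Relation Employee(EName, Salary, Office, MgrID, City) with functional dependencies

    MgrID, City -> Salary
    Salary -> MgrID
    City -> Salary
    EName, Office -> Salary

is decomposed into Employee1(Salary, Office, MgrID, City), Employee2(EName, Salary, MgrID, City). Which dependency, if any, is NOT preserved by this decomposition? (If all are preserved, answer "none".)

EName, Office -> Salary

Check EName, Office → Salary: no single fragment contains all of {EName, Salary, Office}, and the restricted closure of {EName, Office} across the fragments never reaches {Salary}.
MgrID, City → Salary is preserved.
Salary → MgrID is preserved.
City → Salary is preserved.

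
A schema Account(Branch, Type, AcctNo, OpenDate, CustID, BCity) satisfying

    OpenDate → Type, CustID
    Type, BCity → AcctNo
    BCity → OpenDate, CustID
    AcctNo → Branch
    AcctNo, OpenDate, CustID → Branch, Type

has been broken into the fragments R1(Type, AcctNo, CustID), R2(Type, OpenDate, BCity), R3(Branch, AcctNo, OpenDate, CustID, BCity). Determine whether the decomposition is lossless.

Yes

Chase test. Columns are Branch, Type, AcctNo, OpenDate, CustID, BCity; row i has aⱼ where attribute j ∈ Ri, else bᵢⱼ.
Initial tableau (one row per fragment):
  row 1: b11 a2 a3 b14 a5 b16
  row 2: b21 a2 b23 a4 b25 a6
  row 3: a1 b32 a3 a4 a5 a6
Rows 2 and 3 agree on OpenDate; apply OpenDate→Type, CustID and equate their Type, CustID entries.
Rows 2 and 3 agree on Type, BCity; apply Type, BCity→AcctNo and equate their AcctNo entries.
Rows 1 and 2 agree on AcctNo; apply AcctNo→Branch and equate their Branch entries.
Rows 1 and 3 agree on AcctNo; apply AcctNo→Branch and equate their Branch entries.
Row 2 is now all distinguished symbols — the join is lossless.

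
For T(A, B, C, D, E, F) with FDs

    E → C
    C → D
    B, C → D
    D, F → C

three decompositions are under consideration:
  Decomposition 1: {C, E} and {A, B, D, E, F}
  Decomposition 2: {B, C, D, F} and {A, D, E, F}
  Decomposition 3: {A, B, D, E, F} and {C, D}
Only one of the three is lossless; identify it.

Decomposition 1: common = {E}, closure = {C, D, E} → lossless.
Decomposition 2: common = {D, F}, closure = {C, D, F} → lossy.
Decomposition 3: common = {D}, closure = {D} → lossy.

Decomposition 1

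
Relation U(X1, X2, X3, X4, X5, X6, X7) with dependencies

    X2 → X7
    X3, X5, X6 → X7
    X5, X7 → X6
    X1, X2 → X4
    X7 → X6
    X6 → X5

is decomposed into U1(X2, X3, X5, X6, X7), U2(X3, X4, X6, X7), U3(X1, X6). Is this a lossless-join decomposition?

No

Chase test. Columns are X1, X2, X3, X4, X5, X6, X7; row i has aⱼ where attribute j ∈ Ui, else bᵢⱼ.
Initial tableau (one row per fragment):
  row 1: b11 a2 a3 b14 a5 a6 a7
  row 2: b21 b22 a3 a4 b25 a6 a7
  row 3: a1 b32 b33 b34 b35 a6 b37
Rows 1 and 2 agree on X6; apply X6→X5 and equate their X5 entries.
Rows 1 and 3 agree on X6; apply X6→X5 and equate their X5 entries.
No row becomes fully distinguished — the join is lossy.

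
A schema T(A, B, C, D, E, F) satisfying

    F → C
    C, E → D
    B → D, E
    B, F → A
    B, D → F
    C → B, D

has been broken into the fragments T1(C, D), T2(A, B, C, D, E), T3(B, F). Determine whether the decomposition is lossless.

Chase test. Columns are A, B, C, D, E, F; row i has aⱼ where attribute j ∈ Ti, else bᵢⱼ.
Initial tableau (one row per fragment):
  row 1: b11 b12 a3 a4 b15 b16
  row 2: a1 a2 a3 a4 a5 b26
  row 3: b31 a2 b33 b34 b35 a6
Rows 2 and 3 agree on B; apply B→D, E and equate their D, E entries.
Rows 2 and 3 agree on B, D; apply B, D→F and equate their F entries.
Rows 1 and 2 agree on C; apply C→B, D and equate their B, D entries.
Rows 2 and 3 agree on F; apply F→C and equate their C entries.
Rows 1 and 2 agree on B; apply B→D, E and equate their D, E entries.
Rows 2 and 3 agree on B, F; apply B, F→A and equate their A entries.
Rows 1 and 2 agree on B, D; apply B, D→F and equate their F entries.
Rows 1 and 2 agree on B, F; apply B, F→A and equate their A entries.
Row 1 is now all distinguished symbols — the join is lossless.

Yes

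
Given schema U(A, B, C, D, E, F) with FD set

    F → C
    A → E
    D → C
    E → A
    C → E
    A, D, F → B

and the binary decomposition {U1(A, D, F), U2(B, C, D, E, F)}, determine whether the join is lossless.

Common attributes: U1 ∩ U2 = {D, F}.
Closure of {D, F}: F → C applies, adding C; C → E applies, adding E; E → A applies, adding A; A, D, F → B applies, adding B. So (D, F)⁺ = {A, B, C, D, E, F}.
This closure contains every attribute of U1, so U1 ∩ U2 → U1. The join is lossless.

Yes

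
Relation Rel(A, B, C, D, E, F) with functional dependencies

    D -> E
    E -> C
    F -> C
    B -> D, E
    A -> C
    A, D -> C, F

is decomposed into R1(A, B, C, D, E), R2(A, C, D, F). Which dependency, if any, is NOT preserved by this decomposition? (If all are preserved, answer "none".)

D → E lies within R1.
E → C lies within R1.
F → C lies within R2.
B → D, E lies within R1.
A → C lies within R1.
A, D → C, F lies within R2.
Every dependency is enforceable on the fragments, so the decomposition is dependency-preserving.

none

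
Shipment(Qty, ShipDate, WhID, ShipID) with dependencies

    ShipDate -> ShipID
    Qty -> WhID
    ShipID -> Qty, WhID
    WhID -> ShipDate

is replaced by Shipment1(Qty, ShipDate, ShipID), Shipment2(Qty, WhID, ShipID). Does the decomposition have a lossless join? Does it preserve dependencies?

Lossless test: (Qty, ShipID)⁺ = {Qty, ShipDate, WhID, ShipID}, which contains all of one fragment — lossless.
Dependency preservation: WhID → ShipDate is not contained in any single fragment, but the restricted closure of its left-hand side across the fragments still reaches the right-hand side; the remaining FDs each lie inside some fragment. All dependencies are preserved.

lossless and dependency-preserving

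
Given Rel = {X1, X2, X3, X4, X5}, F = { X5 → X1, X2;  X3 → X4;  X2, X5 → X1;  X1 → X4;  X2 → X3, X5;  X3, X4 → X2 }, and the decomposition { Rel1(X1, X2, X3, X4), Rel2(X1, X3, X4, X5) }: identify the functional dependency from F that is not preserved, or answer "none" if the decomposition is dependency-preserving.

X5 → X1, X2: restricted closure across fragments reaches X1, X2.
X3 → X4 lies within Rel1.
X2, X5 → X1: restricted closure across fragments reaches X1.
X1 → X4 lies within Rel1.
X2 → X3, X5: restricted closure across fragments reaches X3, X5.
X3, X4 → X2 lies within Rel1.
Every dependency is enforceable on the fragments, so the decomposition is dependency-preserving.

none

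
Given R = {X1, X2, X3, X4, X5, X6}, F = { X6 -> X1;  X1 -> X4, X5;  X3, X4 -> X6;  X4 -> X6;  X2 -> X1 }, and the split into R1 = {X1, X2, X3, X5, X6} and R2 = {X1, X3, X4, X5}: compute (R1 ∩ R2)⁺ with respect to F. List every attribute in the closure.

R1 ∩ R2 = {X1, X3, X5}.
X1 → X4, X5 applies, adding X4
X3, X4 → X6 applies, adding X6
Closure: {X1, X3, X4, X5, X6}.

X1, X3, X4, X5, X6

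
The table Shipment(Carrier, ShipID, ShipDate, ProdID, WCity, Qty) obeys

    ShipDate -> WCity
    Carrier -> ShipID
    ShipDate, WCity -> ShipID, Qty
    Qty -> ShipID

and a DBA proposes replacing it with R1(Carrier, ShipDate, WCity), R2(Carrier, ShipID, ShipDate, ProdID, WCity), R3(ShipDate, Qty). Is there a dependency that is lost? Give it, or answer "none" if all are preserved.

Qty -> ShipID

Check Qty → ShipID: no single fragment contains all of {ShipID, Qty}, and the restricted closure of {Qty} across the fragments never reaches {ShipID}.
ShipDate → WCity is preserved.
Carrier → ShipID is preserved.
ShipDate, WCity → ShipID, Qty is preserved.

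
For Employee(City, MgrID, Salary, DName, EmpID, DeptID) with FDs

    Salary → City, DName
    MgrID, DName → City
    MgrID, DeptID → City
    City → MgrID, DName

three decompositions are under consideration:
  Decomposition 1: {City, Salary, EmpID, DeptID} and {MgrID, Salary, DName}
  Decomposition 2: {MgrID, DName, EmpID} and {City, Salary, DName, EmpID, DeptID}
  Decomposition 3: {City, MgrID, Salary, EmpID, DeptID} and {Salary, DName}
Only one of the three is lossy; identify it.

Decomposition 1: common = {Salary}, closure = {City, MgrID, Salary, DName} → lossless.
Decomposition 2: common = {DName, EmpID}, closure = {DName, EmpID} → lossy.
Decomposition 3: common = {Salary}, closure = {City, MgrID, Salary, DName} → lossless.

Decomposition 2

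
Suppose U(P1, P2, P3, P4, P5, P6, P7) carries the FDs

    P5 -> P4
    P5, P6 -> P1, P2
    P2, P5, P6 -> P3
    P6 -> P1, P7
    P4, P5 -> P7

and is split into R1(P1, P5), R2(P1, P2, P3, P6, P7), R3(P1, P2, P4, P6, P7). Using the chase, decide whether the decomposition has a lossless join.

No

Chase test. Columns are P1, P2, P3, P4, P5, P6, P7; row i has aⱼ where attribute j ∈ Ri, else bᵢⱼ.
Initial tableau (one row per fragment):
  row 1: a1 b12 b13 b14 a5 b16 b17
  row 2: a1 a2 a3 b24 b25 a6 a7
  row 3: a1 a2 b33 a4 b35 a6 a7
No row becomes fully distinguished — the join is lossy.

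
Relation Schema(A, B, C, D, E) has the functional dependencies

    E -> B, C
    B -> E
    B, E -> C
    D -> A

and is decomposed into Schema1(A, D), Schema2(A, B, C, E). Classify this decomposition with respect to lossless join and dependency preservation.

Lossless test: (A)⁺ = {A}, which is a superkey of neither fragment — lossy.
Dependency preservation: every FD's attributes lie within a single fragment, so each can be enforced locally — preserved.

lossy but dependency-preserving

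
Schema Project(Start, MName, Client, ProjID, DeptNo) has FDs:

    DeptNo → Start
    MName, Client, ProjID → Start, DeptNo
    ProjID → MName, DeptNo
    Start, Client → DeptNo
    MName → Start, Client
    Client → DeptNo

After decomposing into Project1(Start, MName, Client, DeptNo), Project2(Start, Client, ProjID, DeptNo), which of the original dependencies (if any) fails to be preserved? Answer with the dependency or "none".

ProjID → MName, DeptNo

Check ProjID → MName, DeptNo: no single fragment contains all of {MName, ProjID, DeptNo}, and the restricted closure of {ProjID} across the fragments never reaches {MName, DeptNo}.
DeptNo → Start is preserved.
MName, Client, ProjID → Start, DeptNo is preserved.
Start, Client → DeptNo is preserved.
MName → Start, Client is preserved.
Client → DeptNo is preserved.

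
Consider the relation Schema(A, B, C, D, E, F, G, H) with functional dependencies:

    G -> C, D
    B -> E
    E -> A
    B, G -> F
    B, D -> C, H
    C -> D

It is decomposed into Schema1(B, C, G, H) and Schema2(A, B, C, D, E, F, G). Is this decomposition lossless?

Common attributes: Schema1 ∩ Schema2 = {B, C, G}.
Closure of {B, C, G}: G → C, D applies, adding D; B → E applies, adding E; E → A applies, adding A; B, G → F applies, adding F; B, D → C, H applies, adding H. So (B, C, G)⁺ = {A, B, C, D, E, F, G, H}.
This closure contains every attribute of Schema1, so Schema1 ∩ Schema2 → Schema1. The join is lossless.

Yes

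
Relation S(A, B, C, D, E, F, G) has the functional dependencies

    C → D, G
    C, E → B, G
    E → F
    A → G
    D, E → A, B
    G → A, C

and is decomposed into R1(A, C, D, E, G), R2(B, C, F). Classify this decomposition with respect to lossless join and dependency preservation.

lossy and not dependency-preserving

Lossless test: (C)⁺ = {A, C, D, G}, which is a superkey of neither fragment — lossy.
Dependency preservation: the restricted closure of {C, E} across the fragments never reaches {B, G}, so C, E → B, G cannot be enforced without a join — not preserved.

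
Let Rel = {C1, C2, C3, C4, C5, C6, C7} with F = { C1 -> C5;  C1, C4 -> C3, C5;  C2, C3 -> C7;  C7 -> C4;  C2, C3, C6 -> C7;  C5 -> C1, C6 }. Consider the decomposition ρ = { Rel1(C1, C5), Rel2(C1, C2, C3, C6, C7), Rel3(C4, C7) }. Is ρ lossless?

Yes

Chase test. Columns are C1, C2, C3, C4, C5, C6, C7; row i has aⱼ where attribute j ∈ Reli, else bᵢⱼ.
Initial tableau (one row per fragment):
  row 1: a1 b12 b13 b14 a5 b16 b17
  row 2: a1 a2 a3 b24 b25 a6 a7
  row 3: b31 b32 b33 a4 b35 b36 a7
Rows 1 and 2 agree on C1; apply C1→C5 and equate their C5 entries.
Rows 2 and 3 agree on C7; apply C7→C4 and equate their C4 entries.
Rows 1 and 2 agree on C5; apply C5→C1, C6 and equate their C1, C6 entries.
Row 2 is now all distinguished symbols — the join is lossless.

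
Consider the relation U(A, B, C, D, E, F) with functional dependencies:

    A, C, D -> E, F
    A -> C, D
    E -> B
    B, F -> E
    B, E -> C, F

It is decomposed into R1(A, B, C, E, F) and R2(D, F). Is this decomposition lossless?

No

Common attributes: R1 ∩ R2 = {F}.
No dependency enlarges {F}, so (F)⁺ = {F}.
The closure contains neither all of R1 = {A, B, C, E, F} nor all of R2 = {D, F}, so the common attributes are not a superkey of either fragment. The join is lossy.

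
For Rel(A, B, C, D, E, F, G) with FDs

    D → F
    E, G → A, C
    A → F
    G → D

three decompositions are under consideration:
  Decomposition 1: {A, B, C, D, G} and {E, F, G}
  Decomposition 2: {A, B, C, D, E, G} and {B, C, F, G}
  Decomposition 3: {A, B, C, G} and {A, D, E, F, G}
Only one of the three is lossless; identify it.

Decomposition 2

Decomposition 1: common = {G}, closure = {D, F, G} → lossy.
Decomposition 2: common = {B, C, G}, closure = {B, C, D, F, G} → lossless.
Decomposition 3: common = {A, G}, closure = {A, D, F, G} → lossy.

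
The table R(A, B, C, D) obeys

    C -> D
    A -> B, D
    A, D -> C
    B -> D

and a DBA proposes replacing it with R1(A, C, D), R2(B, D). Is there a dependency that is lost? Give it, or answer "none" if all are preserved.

A -> B, D

Check A → B, D: no single fragment contains all of {A, B, D}, and the restricted closure of {A} across the fragments never reaches {B, D}.
C → D is preserved.
A, D → C is preserved.
B → D is preserved.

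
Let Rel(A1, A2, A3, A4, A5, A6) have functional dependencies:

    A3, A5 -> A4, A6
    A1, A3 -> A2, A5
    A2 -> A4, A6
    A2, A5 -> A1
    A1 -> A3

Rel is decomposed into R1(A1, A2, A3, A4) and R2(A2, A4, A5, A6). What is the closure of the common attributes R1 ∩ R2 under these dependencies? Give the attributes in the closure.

R1 ∩ R2 = {A2, A4}.
A2 → A4, A6 applies, adding A6
Closure: {A2, A4, A6}.

A2, A4, A6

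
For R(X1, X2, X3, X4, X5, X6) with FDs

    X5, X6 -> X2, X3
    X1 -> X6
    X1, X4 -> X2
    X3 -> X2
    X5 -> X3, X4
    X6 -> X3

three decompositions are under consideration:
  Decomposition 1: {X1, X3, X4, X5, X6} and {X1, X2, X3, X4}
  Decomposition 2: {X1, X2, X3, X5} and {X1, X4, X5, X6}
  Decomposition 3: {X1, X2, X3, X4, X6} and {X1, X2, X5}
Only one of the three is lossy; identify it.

Decomposition 3

Decomposition 1: common = {X1, X3, X4}, closure = {X1, X2, X3, X4, X6} → lossless.
Decomposition 2: common = {X1, X5}, closure = {X1, X2, X3, X4, X5, X6} → lossless.
Decomposition 3: common = {X1, X2}, closure = {X1, X2, X3, X6} → lossy.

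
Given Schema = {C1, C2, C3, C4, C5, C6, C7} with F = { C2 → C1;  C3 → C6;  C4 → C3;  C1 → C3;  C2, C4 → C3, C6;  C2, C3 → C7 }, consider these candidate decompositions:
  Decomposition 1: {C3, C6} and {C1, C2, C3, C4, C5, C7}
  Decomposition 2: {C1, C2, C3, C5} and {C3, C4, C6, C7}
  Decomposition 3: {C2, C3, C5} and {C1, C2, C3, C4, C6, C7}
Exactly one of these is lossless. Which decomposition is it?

Decomposition 1

Decomposition 1: common = {C3}, closure = {C3, C6} → lossless.
Decomposition 2: common = {C3}, closure = {C3, C6} → lossy.
Decomposition 3: common = {C2, C3}, closure = {C1, C2, C3, C6, C7} → lossy.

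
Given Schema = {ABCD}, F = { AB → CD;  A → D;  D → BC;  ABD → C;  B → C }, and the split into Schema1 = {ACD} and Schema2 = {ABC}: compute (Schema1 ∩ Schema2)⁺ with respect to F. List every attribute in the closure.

ABCD

Schema1 ∩ Schema2 = {AC}.
A → D applies, adding D
D → BC applies, adding B
Closure: {ABCD}.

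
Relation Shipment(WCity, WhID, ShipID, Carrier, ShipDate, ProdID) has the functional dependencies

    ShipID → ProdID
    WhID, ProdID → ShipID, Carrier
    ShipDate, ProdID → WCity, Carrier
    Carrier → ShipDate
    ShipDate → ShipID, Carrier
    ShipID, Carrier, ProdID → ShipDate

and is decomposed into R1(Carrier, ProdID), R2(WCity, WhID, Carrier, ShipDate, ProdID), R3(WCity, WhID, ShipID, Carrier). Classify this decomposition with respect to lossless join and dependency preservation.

Lossless test (chase): Rows 1 and 2 agree on Carrier; apply Carrier→ShipDate and equate their ShipDate entries. Rows 1 and 3 agree on Carrier; apply Carrier→ShipDate and equate their ShipDate entries. Rows 1 and 2 agree on ShipDate; apply ShipDate→ShipID, Carrier and equate their ShipID, Carrier entries. Rows 1 and 3 agree on ShipDate; apply ShipDate→ShipID, Carrier and equate their ShipID, Carrier entries. Rows 1 and 3 agree on ShipID; apply ShipID→ProdID and equate their ProdID entries. Rows 1 and 2 agree on ShipDate, ProdID; apply ShipDate, ProdID→WCity, Carrier and equate their WCity, Carrier entries. Row 2 is now all distinguished symbols — the join is lossless.
Dependency preservation: the restricted closure of {ShipID} across the fragments never reaches {ProdID}, so ShipID → ProdID cannot be enforced without a join — not preserved.

lossless but not dependency-preserving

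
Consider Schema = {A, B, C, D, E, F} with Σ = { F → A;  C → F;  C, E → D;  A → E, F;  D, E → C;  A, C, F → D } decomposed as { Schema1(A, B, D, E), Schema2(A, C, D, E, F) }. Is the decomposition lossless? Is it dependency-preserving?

lossless and dependency-preserving

Lossless test: (A, D, E)⁺ = {A, C, D, E, F}, which contains all of one fragment — lossless.
Dependency preservation: every FD's attributes lie within a single fragment, so each can be enforced locally — preserved.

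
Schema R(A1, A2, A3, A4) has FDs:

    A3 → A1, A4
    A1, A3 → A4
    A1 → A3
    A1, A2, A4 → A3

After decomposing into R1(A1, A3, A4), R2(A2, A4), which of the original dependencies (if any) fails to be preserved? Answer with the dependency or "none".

A3 → A1, A4 lies within R1.
A1, A3 → A4 lies within R1.
A1 → A3 lies within R1.
A1, A2, A4 → A3: restricted closure across fragments reaches A3.
Every dependency is enforceable on the fragments, so the decomposition is dependency-preserving.

none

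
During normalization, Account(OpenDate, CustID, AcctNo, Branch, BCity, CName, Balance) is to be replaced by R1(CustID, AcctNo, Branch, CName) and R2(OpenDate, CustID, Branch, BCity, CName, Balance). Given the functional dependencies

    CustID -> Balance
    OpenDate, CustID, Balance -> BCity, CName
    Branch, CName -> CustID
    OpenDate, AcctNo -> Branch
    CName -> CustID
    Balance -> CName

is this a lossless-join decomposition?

No

Common attributes: R1 ∩ R2 = {CustID, Branch, CName}.
Closure of {CustID, Branch, CName}: CustID → Balance applies, adding Balance. So (CustID, Branch, CName)⁺ = {CustID, Branch, CName, Balance}.
The closure contains neither all of R1 = {CustID, AcctNo, Branch, CName} nor all of R2 = {OpenDate, CustID, Branch, BCity, CName, Balance}, so the common attributes are not a superkey of either fragment. The join is lossy.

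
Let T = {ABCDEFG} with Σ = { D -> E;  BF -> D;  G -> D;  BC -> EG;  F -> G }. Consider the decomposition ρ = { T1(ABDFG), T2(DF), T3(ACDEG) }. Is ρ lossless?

No

Chase test. Columns are ABCDEFG; row i has aⱼ where attribute j ∈ Ti, else bᵢⱼ.
Initial tableau (one row per fragment):
  row 1: a1 a2 b13 a4 b15 a6 a7
  row 2: b21 b22 b23 a4 b25 a6 b27
  row 3: a1 b32 a3 a4 a5 b36 a7
Rows 1 and 2 agree on D; apply D→E and equate their E entries.
Rows 1 and 3 agree on D; apply D→E and equate their E entries.
Rows 1 and 2 agree on F; apply F→G and equate their G entries.
No row becomes fully distinguished — the join is lossy.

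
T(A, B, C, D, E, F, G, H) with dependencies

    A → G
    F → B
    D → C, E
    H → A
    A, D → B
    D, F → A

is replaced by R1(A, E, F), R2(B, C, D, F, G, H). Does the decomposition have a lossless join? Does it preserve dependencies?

Lossless test: (F)⁺ = {B, F}, which is a superkey of neither fragment — lossy.
Dependency preservation: the restricted closure of {A} across the fragments never reaches {G}, so A → G cannot be enforced without a join — not preserved.

lossy and not dependency-preserving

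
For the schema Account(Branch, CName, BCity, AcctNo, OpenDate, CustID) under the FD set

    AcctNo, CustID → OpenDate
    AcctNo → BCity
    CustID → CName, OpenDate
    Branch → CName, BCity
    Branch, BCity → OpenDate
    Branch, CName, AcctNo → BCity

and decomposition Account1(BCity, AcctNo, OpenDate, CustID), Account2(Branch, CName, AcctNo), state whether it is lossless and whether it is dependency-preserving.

Lossless test: (AcctNo)⁺ = {BCity, AcctNo}, which is a superkey of neither fragment — lossy.
Dependency preservation: the restricted closure of {CustID} across the fragments never reaches {CName, OpenDate}, so CustID → CName, OpenDate cannot be enforced without a join — not preserved.

lossy and not dependency-preserving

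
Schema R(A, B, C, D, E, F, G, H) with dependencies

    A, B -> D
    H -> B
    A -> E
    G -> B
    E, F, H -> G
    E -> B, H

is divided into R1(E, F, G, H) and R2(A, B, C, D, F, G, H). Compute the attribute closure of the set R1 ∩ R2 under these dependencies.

R1 ∩ R2 = {F, G, H}.
H → B applies, adding B
Closure: {B, F, G, H}.

B, F, G, H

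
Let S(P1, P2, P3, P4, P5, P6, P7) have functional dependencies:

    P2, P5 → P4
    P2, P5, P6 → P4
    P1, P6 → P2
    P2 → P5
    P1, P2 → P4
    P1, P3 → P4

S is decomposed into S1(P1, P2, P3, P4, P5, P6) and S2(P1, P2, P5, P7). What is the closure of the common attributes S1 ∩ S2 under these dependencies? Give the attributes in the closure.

S1 ∩ S2 = {P1, P2, P5}.
P2, P5 → P4 applies, adding P4
Closure: {P1, P2, P4, P5}.

P1, P2, P4, P5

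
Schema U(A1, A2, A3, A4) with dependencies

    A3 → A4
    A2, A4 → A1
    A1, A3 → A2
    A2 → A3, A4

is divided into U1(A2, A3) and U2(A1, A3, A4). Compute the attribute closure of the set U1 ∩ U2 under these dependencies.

A3, A4

U1 ∩ U2 = {A3}.
A3 → A4 applies, adding A4
Closure: {A3, A4}.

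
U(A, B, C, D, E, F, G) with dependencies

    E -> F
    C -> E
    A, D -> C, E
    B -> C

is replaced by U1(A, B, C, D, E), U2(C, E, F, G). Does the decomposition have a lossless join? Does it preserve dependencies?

lossy but dependency-preserving

Lossless test: (C, E)⁺ = {C, E, F}, which is a superkey of neither fragment — lossy.
Dependency preservation: every FD's attributes lie within a single fragment, so each can be enforced locally — preserved.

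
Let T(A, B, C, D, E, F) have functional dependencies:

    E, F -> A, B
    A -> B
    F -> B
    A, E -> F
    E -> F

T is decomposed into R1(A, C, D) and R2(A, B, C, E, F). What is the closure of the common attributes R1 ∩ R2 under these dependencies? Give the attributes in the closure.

R1 ∩ R2 = {A, C}.
A → B applies, adding B
Closure: {A, B, C}.

A, B, C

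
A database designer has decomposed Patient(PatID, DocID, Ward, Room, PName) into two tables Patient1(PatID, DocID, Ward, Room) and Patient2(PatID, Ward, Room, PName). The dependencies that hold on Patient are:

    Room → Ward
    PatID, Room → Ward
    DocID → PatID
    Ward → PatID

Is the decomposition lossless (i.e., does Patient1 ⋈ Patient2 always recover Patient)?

No

Common attributes: Patient1 ∩ Patient2 = {PatID, Ward, Room}.
No dependency enlarges {PatID, Ward, Room}, so (PatID, Ward, Room)⁺ = {PatID, Ward, Room}.
The closure contains neither all of Patient1 = {PatID, DocID, Ward, Room} nor all of Patient2 = {PatID, Ward, Room, PName}, so the common attributes are not a superkey of either fragment. The join is lossy.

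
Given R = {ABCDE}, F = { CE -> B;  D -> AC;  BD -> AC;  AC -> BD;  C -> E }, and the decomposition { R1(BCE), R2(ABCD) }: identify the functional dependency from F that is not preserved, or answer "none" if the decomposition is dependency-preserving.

CE → B lies within R1.
D → AC lies within R2.
BD → AC lies within R2.
AC → BD lies within R2.
C → E lies within R1.
Every dependency is enforceable on the fragments, so the decomposition is dependency-preserving.

none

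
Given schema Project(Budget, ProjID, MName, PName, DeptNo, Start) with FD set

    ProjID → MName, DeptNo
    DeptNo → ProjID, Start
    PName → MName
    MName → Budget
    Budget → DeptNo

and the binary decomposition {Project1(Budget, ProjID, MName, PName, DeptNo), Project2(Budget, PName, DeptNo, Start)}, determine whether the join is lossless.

Yes

Common attributes: Project1 ∩ Project2 = {Budget, PName, DeptNo}.
Closure of {Budget, PName, DeptNo}: DeptNo → ProjID, Start applies, adding ProjID, Start; PName → MName applies, adding MName. So (Budget, PName, DeptNo)⁺ = {Budget, ProjID, MName, PName, DeptNo, Start}.
This closure contains every attribute of Project1, so Project1 ∩ Project2 → Project1. The join is lossless.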